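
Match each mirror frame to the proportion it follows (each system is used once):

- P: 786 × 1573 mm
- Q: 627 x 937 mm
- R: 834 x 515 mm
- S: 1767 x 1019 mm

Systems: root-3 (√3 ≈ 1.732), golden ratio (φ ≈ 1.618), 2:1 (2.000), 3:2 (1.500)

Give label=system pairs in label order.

Ratios: P ≈ 2.001; Q ≈ 1.494; R ≈ 1.619; S ≈ 1.734.
Targets: root-3 ≈ 1.732; golden ratio ≈ 1.618; 2:1 ≈ 2.000; 3:2 ≈ 1.500.

P=2:1, Q=3:2, R=golden ratio, S=root-3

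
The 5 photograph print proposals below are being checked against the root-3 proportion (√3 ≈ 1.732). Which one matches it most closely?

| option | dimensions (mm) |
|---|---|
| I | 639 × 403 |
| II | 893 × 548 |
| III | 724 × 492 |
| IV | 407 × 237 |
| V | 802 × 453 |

Target root-3 ≈ 1.732.
I: 1.586 (Δ0.146)  II: 1.630 (Δ0.102)  III: 1.472 (Δ0.260)  IV: 1.717 (Δ0.015)  V: 1.770 (Δ0.038)

IV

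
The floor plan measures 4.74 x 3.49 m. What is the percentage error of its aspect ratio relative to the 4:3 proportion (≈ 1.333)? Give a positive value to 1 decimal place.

Ratio = 4.74 / 3.49 ≈ 1.3582.
Ideal 4:3 ≈ 1.3333. |1.3582 − 1.3333| / 1.3333 ≈ 1.87% → 1.9%.

1.9%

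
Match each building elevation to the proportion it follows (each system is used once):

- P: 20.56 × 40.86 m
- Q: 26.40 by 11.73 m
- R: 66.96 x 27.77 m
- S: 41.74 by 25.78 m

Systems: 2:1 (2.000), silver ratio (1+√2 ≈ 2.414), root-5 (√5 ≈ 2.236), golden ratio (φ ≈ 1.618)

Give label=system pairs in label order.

Ratios: P ≈ 1.987; Q ≈ 2.251; R ≈ 2.411; S ≈ 1.619.
Targets: 2:1 ≈ 2.000; silver ratio ≈ 2.414; root-5 ≈ 2.236; golden ratio ≈ 1.618.

P=2:1, Q=root-5, R=silver ratio, S=golden ratio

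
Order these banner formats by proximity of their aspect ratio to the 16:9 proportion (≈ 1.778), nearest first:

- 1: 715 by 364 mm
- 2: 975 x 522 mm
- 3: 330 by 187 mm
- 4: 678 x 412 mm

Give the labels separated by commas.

1: 715/364 ≈ 1.964 → |1.964 − 1.778| = 0.186
2: 975/522 ≈ 1.868 → |1.868 − 1.778| = 0.090
3: 330/187 ≈ 1.765 → |1.765 − 1.778| = 0.013
4: 678/412 ≈ 1.646 → |1.646 − 1.778| = 0.132

3, 2, 4, 1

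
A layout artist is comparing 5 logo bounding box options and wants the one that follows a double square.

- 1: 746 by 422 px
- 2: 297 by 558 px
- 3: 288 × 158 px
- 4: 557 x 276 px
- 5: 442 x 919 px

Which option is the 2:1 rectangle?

Ratios (long/short): 1 ≈ 1.768; 2 ≈ 1.879; 3 ≈ 1.823; 4 ≈ 2.018; 5 ≈ 2.079.
2:1 ≈ 2.000; option 4 is nearest (Δ 0.018).

4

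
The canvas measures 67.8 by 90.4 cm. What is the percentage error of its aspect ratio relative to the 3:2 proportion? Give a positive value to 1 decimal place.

Ratio = 90.4 / 67.8 ≈ 1.3333.
Ideal 3:2 = 1.5000. |1.3333 − 1.5000| / 1.5000 ≈ 11.11% → 11.1%.

11.1%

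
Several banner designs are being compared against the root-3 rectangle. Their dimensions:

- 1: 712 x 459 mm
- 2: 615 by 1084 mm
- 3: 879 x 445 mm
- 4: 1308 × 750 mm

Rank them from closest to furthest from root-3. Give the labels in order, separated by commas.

1: 712/459 ≈ 1.551 → |1.551 − 1.732| = 0.181
2: 1084/615 ≈ 1.763 → |1.763 − 1.732| = 0.031
3: 879/445 ≈ 1.975 → |1.975 − 1.732| = 0.243
4: 1308/750 ≈ 1.744 → |1.744 − 1.732| = 0.012

4, 2, 1, 3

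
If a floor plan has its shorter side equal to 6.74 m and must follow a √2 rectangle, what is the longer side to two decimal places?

9.53 m

root-2 ≈ 1.41421.
Longer side = 6.74 × 1.41421 ≈ 9.5318 → 9.53 m.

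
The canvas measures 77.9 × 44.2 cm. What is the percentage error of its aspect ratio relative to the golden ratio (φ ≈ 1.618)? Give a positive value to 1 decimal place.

8.9%

Ratio = 77.9 / 44.2 ≈ 1.7624.
Ideal golden ratio ≈ 1.6180. |1.7624 − 1.6180| / 1.6180 ≈ 8.92% → 8.9%.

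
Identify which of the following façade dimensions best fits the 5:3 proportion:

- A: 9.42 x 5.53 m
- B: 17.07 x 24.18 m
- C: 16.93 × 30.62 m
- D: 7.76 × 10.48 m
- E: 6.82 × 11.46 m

E

Ratios (long/short): A ≈ 1.703; B ≈ 1.417; C ≈ 1.809; D ≈ 1.351; E ≈ 1.680.
5:3 ≈ 1.667; option E is nearest (Δ 0.013).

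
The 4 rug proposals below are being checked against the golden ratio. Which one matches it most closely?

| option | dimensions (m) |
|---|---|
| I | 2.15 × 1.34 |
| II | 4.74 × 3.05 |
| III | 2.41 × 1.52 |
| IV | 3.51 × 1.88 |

I

Target golden ratio ≈ 1.618.
I: 1.604 (Δ0.014)  II: 1.554 (Δ0.064)  III: 1.586 (Δ0.032)  IV: 1.867 (Δ0.249)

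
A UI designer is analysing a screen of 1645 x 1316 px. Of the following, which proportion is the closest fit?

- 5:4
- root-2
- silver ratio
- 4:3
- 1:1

5:4

1645/1316 ≈ 1.250. Nearest candidates are 5:4 (1.250, off by 0.000) and 4:3 (1.333, off by 0.083).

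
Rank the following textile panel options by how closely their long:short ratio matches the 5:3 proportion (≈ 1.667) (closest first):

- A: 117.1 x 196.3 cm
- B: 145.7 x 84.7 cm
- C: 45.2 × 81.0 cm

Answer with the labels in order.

A: 196.3/117.1 ≈ 1.676 → |1.676 − 1.667| = 0.009
B: 145.7/84.7 ≈ 1.720 → |1.720 − 1.667| = 0.053
C: 81.0/45.2 ≈ 1.792 → |1.792 − 1.667| = 0.125

A, B, C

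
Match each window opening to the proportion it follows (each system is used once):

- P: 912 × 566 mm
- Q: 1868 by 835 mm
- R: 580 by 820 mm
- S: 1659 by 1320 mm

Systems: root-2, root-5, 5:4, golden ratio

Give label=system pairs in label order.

P=golden ratio, Q=root-5, R=root-2, S=5:4

P = 912/566 ≈ 1.611 → golden ratio (1.618)
Q = 1868/835 ≈ 2.237 → root-5 (2.236)
R = 820/580 ≈ 1.414 → root-2 (1.414)
S = 1659/1320 ≈ 1.257 → 5:4 (1.250)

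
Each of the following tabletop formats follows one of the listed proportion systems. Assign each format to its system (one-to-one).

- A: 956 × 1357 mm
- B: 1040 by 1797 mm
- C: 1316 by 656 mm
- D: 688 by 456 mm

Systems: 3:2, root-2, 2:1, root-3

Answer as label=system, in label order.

A=root-2, B=root-3, C=2:1, D=3:2

Ratios: A ≈ 1.419; B ≈ 1.728; C ≈ 2.006; D ≈ 1.509.
Targets: 3:2 ≈ 1.500; root-2 ≈ 1.414; 2:1 ≈ 2.000; root-3 ≈ 1.732.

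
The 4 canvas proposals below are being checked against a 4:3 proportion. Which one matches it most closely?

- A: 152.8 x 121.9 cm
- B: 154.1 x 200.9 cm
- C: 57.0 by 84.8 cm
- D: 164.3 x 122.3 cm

Target 4:3 ≈ 1.333.
A: 1.253 (Δ0.080)  B: 1.304 (Δ0.029)  C: 1.488 (Δ0.155)  D: 1.343 (Δ0.010)

D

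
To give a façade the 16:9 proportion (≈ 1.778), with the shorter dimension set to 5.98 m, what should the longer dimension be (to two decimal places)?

10.63 m

16:9 ≈ 1.77778.
Longer side = 5.98 × 1.77778 ≈ 10.6311 → 10.63 m.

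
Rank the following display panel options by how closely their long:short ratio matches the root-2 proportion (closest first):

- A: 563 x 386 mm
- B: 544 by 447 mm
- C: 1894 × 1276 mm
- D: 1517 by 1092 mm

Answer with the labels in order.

A: 563/386 ≈ 1.459 → |1.459 − 1.414| = 0.045
B: 544/447 ≈ 1.217 → |1.217 − 1.414| = 0.197
C: 1894/1276 ≈ 1.484 → |1.484 − 1.414| = 0.070
D: 1517/1092 ≈ 1.389 → |1.389 − 1.414| = 0.025

D, A, C, B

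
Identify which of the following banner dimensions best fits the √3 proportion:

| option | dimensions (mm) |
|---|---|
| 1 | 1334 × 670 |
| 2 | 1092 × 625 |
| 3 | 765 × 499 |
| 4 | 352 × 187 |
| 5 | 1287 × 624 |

Target root-3 ≈ 1.732.
1: 1.991 (Δ0.259)  2: 1.747 (Δ0.015)  3: 1.533 (Δ0.199)  4: 1.882 (Δ0.150)  5: 2.062 (Δ0.330)

2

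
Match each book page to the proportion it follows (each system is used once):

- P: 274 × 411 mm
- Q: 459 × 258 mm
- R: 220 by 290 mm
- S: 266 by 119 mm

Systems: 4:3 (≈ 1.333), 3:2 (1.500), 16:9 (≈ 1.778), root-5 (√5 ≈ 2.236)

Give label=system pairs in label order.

P = 411/274 ≈ 1.500 → 3:2 (1.500)
Q = 459/258 ≈ 1.779 → 16:9 (1.778)
R = 290/220 ≈ 1.318 → 4:3 (1.333)
S = 266/119 ≈ 2.235 → root-5 (2.236)

P=3:2, Q=16:9, R=4:3, S=root-5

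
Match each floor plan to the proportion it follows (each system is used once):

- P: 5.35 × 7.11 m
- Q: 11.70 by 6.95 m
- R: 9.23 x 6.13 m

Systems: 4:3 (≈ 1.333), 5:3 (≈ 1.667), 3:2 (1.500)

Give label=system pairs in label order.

P = 7.11/5.35 ≈ 1.329 → 4:3 (1.333)
Q = 11.70/6.95 ≈ 1.683 → 5:3 (1.667)
R = 9.23/6.13 ≈ 1.506 → 3:2 (1.500)

P=4:3, Q=5:3, R=3:2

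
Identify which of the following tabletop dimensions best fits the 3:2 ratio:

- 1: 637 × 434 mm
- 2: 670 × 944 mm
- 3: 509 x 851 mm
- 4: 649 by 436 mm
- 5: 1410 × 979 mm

4

Target 3:2 ≈ 1.500.
1: 1.468 (Δ0.032)  2: 1.409 (Δ0.091)  3: 1.672 (Δ0.172)  4: 1.489 (Δ0.011)  5: 1.440 (Δ0.060)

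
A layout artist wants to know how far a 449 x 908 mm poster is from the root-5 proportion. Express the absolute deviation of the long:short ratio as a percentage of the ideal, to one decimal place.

Ratio = 908 / 449 ≈ 2.0223.
Ideal root-5 ≈ 2.2361. |2.0223 − 2.2361| / 2.2361 ≈ 9.56% → 9.6%.

9.6%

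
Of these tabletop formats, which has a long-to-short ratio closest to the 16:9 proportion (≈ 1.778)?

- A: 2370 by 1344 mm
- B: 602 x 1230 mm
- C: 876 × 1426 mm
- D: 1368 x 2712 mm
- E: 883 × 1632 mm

Target 16:9 ≈ 1.778.
A: 1.763 (Δ0.015)  B: 2.043 (Δ0.265)  C: 1.628 (Δ0.150)  D: 1.982 (Δ0.204)  E: 1.848 (Δ0.070)

A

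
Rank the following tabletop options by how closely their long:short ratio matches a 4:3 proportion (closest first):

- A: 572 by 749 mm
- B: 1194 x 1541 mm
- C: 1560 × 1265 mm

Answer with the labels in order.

A: 749/572 ≈ 1.309 → |1.309 − 1.333| = 0.024
B: 1541/1194 ≈ 1.291 → |1.291 − 1.333| = 0.042
C: 1560/1265 ≈ 1.233 → |1.233 − 1.333| = 0.100

A, B, C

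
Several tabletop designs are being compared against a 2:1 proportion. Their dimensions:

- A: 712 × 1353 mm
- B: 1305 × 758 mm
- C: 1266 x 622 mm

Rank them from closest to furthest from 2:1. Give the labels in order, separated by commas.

C, A, B

A: 1353/712 ≈ 1.900 → |1.900 − 2.000| = 0.100
B: 1305/758 ≈ 1.722 → |1.722 − 2.000| = 0.278
C: 1266/622 ≈ 2.035 → |2.035 − 2.000| = 0.035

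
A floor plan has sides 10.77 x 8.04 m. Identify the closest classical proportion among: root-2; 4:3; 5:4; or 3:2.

Ratio = 10.77 / 8.04 ≈ 1.340.
Distances: root-2 1.414 (Δ 0.074); 4:3 1.333 (Δ 0.007); 5:4 1.250 (Δ 0.090); 3:2 1.500 (Δ 0.160).

4:3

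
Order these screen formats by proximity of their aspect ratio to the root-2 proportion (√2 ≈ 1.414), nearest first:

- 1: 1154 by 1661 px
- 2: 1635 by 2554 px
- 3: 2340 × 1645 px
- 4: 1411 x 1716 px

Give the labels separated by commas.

3, 1, 2, 4

1: 1661/1154 ≈ 1.439 → |1.439 − 1.414| = 0.025
2: 2554/1635 ≈ 1.562 → |1.562 − 1.414| = 0.148
3: 2340/1645 ≈ 1.422 → |1.422 − 1.414| = 0.008
4: 1716/1411 ≈ 1.216 → |1.216 − 1.414| = 0.198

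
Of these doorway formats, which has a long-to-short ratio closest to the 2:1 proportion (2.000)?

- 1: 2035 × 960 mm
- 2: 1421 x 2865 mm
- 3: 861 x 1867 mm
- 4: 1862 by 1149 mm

Target 2:1 ≈ 2.000.
1: 2.120 (Δ0.120)  2: 2.016 (Δ0.016)  3: 2.168 (Δ0.168)  4: 1.621 (Δ0.379)

2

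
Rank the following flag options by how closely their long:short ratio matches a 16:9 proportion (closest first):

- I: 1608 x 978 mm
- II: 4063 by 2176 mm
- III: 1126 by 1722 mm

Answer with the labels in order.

Ratios: I = 1608 / 978 ≈ 1.644; II = 4063 / 2176 ≈ 1.867; III = 1722 / 1126 ≈ 1.529.
|Δ from 1.778|: I 0.134; II 0.089; III 0.249.

II, I, III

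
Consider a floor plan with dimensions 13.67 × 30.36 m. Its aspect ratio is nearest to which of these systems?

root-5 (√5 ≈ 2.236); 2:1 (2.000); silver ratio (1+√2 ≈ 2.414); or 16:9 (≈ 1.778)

root-5

Ratio = 30.36 / 13.67 ≈ 2.221.
Distances: root-5 2.236 (Δ 0.015); 2:1 2.000 (Δ 0.221); silver ratio 2.414 (Δ 0.193); 16:9 1.778 (Δ 0.443).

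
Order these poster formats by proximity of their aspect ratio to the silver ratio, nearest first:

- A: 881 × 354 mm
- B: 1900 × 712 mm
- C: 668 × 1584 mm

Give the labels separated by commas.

Ratios: A = 881 / 354 ≈ 2.489; B = 1900 / 712 ≈ 2.669; C = 1584 / 668 ≈ 2.371.
|Δ from 2.414|: A 0.075; B 0.255; C 0.043.

C, A, B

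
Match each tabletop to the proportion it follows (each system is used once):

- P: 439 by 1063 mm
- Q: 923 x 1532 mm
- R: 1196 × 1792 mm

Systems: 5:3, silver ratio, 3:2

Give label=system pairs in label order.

P=silver ratio, Q=5:3, R=3:2

P = 1063/439 ≈ 2.421 → silver ratio (2.414)
Q = 1532/923 ≈ 1.660 → 5:3 (1.667)
R = 1792/1196 ≈ 1.498 → 3:2 (1.500)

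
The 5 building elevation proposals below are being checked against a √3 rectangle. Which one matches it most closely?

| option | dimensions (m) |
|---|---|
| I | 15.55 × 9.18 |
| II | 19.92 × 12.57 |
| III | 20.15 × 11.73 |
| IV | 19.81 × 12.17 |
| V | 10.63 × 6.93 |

III

Ratios (long/short): I ≈ 1.694; II ≈ 1.585; III ≈ 1.718; IV ≈ 1.628; V ≈ 1.534.
root-3 ≈ 1.732; option III is nearest (Δ 0.014).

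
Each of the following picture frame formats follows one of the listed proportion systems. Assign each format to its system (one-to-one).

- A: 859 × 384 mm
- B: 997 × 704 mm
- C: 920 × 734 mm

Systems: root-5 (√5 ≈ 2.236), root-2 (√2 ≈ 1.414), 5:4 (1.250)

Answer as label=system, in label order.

A=root-5, B=root-2, C=5:4

Ratios: A ≈ 2.237; B ≈ 1.416; C ≈ 1.253.
Targets: root-5 ≈ 2.236; root-2 ≈ 1.414; 5:4 ≈ 1.250.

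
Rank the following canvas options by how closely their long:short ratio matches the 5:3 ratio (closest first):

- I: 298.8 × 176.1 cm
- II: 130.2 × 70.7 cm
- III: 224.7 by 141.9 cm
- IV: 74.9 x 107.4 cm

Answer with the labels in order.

I: 298.8/176.1 ≈ 1.697 → |1.697 − 1.667| = 0.030
II: 130.2/70.7 ≈ 1.842 → |1.842 − 1.667| = 0.175
III: 224.7/141.9 ≈ 1.584 → |1.584 − 1.667| = 0.083
IV: 107.4/74.9 ≈ 1.434 → |1.434 − 1.667| = 0.233

I, III, II, IV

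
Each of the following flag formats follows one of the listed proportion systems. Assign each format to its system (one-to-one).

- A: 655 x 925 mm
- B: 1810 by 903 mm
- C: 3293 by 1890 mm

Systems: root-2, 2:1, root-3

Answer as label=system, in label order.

A=root-2, B=2:1, C=root-3

A = 925/655 ≈ 1.412 → root-2 (1.414)
B = 1810/903 ≈ 2.004 → 2:1 (2.000)
C = 3293/1890 ≈ 1.742 → root-3 (1.732)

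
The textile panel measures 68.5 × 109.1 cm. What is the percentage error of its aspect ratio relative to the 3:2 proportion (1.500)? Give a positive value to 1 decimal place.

6.2%

Ratio = 109.1 / 68.5 ≈ 1.5927.
Ideal 3:2 = 1.5000. |1.5927 − 1.5000| / 1.5000 ≈ 6.18% → 6.2%.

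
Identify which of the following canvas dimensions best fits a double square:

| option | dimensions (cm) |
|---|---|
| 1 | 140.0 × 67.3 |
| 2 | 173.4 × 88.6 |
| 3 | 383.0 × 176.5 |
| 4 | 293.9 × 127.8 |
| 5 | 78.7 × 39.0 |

Ratios (long/short): 1 ≈ 2.080; 2 ≈ 1.957; 3 ≈ 2.170; 4 ≈ 2.300; 5 ≈ 2.018.
2:1 ≈ 2.000; option 5 is nearest (Δ 0.018).

5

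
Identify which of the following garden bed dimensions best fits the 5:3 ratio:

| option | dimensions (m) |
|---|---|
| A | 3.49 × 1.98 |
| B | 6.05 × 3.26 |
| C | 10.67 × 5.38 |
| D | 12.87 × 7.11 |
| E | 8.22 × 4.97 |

E

Target 5:3 ≈ 1.667.
A: 1.763 (Δ0.096)  B: 1.856 (Δ0.189)  C: 1.983 (Δ0.316)  D: 1.810 (Δ0.143)  E: 1.654 (Δ0.013)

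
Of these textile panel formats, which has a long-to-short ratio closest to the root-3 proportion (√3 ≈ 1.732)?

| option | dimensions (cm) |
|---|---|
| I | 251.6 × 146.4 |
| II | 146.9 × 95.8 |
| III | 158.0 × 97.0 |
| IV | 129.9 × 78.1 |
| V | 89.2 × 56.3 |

I

Ratios (long/short): I ≈ 1.719; II ≈ 1.533; III ≈ 1.629; IV ≈ 1.663; V ≈ 1.584.
root-3 ≈ 1.732; option I is nearest (Δ 0.013).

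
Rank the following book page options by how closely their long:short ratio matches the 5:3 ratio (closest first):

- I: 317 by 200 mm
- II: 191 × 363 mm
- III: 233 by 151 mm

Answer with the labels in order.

Ratios: I = 317 / 200 ≈ 1.585; II = 363 / 191 ≈ 1.901; III = 233 / 151 ≈ 1.543.
|Δ from 1.667|: I 0.082; II 0.234; III 0.124.

I, III, II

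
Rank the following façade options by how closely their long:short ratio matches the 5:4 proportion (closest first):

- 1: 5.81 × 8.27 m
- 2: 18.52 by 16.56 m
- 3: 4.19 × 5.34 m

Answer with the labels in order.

3, 2, 1

Ratios: 1 = 8.27 / 5.81 ≈ 1.423; 2 = 18.52 / 16.56 ≈ 1.118; 3 = 5.34 / 4.19 ≈ 1.274.
|Δ from 1.250|: 1 0.173; 2 0.132; 3 0.024.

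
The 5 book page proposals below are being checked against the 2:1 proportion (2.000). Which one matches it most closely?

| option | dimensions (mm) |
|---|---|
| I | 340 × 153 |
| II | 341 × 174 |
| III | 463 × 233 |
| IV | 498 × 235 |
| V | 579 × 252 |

Ratios (long/short): I ≈ 2.222; II ≈ 1.960; III ≈ 1.987; IV ≈ 2.119; V ≈ 2.298.
2:1 ≈ 2.000; option III is nearest (Δ 0.013).

III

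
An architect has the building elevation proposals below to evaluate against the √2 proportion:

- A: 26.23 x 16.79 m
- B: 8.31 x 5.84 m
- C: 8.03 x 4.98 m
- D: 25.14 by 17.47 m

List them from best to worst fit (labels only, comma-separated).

B, D, A, C

Ratios: A = 26.23 / 16.79 ≈ 1.562; B = 8.31 / 5.84 ≈ 1.423; C = 8.03 / 4.98 ≈ 1.612; D = 25.14 / 17.47 ≈ 1.439.
|Δ from 1.414|: A 0.148; B 0.009; C 0.198; D 0.025.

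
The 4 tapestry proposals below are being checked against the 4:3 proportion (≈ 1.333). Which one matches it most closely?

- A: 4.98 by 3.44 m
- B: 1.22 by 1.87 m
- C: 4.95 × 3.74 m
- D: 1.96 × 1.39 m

Ratios (long/short): A ≈ 1.448; B ≈ 1.533; C ≈ 1.324; D ≈ 1.410.
4:3 ≈ 1.333; option C is nearest (Δ 0.009).

C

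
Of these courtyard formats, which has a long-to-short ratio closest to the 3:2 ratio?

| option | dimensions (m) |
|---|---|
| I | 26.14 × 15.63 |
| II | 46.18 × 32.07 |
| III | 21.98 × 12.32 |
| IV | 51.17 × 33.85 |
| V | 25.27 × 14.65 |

IV

Ratios (long/short): I ≈ 1.672; II ≈ 1.440; III ≈ 1.784; IV ≈ 1.512; V ≈ 1.725.
3:2 ≈ 1.500; option IV is nearest (Δ 0.012).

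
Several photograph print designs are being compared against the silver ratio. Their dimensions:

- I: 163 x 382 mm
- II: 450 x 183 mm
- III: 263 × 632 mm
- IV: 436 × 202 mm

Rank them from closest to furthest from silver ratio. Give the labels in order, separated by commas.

III, II, I, IV

Ratios: I = 382 / 163 ≈ 2.344; II = 450 / 183 ≈ 2.459; III = 632 / 263 ≈ 2.403; IV = 436 / 202 ≈ 2.158.
|Δ from 2.414|: I 0.070; II 0.045; III 0.011; IV 0.256.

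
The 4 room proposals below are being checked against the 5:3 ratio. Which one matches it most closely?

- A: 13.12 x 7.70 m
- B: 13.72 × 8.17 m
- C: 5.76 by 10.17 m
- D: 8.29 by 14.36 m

B

Ratios (long/short): A ≈ 1.704; B ≈ 1.679; C ≈ 1.766; D ≈ 1.732.
5:3 ≈ 1.667; option B is nearest (Δ 0.012).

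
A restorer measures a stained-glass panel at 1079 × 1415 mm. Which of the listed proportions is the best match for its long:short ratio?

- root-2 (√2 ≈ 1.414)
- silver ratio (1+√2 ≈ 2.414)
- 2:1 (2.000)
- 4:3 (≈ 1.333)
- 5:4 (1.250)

Ratio = 1415 / 1079 ≈ 1.311.
Distances: root-2 1.414 (Δ 0.103); silver ratio 2.414 (Δ 1.103); 2:1 2.000 (Δ 0.689); 4:3 1.333 (Δ 0.022); 5:4 1.250 (Δ 0.061).

4:3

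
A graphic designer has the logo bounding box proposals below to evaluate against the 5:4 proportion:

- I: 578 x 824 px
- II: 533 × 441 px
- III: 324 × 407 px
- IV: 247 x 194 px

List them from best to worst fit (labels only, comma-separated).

III, IV, II, I

Ratios: I = 824 / 578 ≈ 1.426; II = 533 / 441 ≈ 1.209; III = 407 / 324 ≈ 1.256; IV = 247 / 194 ≈ 1.273.
|Δ from 1.250|: I 0.176; II 0.041; III 0.006; IV 0.023.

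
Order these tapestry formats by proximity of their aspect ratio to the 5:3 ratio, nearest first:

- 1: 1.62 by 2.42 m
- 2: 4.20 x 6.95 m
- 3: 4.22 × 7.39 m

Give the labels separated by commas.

2, 3, 1

1: 2.42/1.62 ≈ 1.494 → |1.494 − 1.667| = 0.173
2: 6.95/4.20 ≈ 1.655 → |1.655 − 1.667| = 0.012
3: 7.39/4.22 ≈ 1.751 → |1.751 − 1.667| = 0.084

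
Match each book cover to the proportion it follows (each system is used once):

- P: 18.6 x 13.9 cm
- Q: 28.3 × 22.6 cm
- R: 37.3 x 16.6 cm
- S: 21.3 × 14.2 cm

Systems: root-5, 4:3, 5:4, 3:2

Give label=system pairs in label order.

P = 18.6/13.9 ≈ 1.338 → 4:3 (1.333)
Q = 28.3/22.6 ≈ 1.252 → 5:4 (1.250)
R = 37.3/16.6 ≈ 2.247 → root-5 (2.236)
S = 21.3/14.2 ≈ 1.500 → 3:2 (1.500)

P=4:3, Q=5:4, R=root-5, S=3:2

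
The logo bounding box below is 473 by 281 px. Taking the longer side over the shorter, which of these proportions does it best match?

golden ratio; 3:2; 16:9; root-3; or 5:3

473/281 ≈ 1.683. Nearest candidates are 5:3 (1.667, off by 0.016) and root-3 (1.732, off by 0.049).

5:3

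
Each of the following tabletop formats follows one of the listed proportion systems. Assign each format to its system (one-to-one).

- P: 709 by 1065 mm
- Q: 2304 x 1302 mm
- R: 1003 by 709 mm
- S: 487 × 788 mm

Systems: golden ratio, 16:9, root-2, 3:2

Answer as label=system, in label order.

P = 1065/709 ≈ 1.502 → 3:2 (1.500)
Q = 2304/1302 ≈ 1.770 → 16:9 (1.778)
R = 1003/709 ≈ 1.415 → root-2 (1.414)
S = 788/487 ≈ 1.618 → golden ratio (1.618)

P=3:2, Q=16:9, R=root-2, S=golden ratio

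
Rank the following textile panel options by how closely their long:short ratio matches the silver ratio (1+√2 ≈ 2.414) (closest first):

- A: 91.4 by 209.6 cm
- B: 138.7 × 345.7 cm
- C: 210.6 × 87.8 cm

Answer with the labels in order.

C, B, A

Ratios: A = 209.6 / 91.4 ≈ 2.293; B = 345.7 / 138.7 ≈ 2.492; C = 210.6 / 87.8 ≈ 2.399.
|Δ from 2.414|: A 0.121; B 0.078; C 0.015.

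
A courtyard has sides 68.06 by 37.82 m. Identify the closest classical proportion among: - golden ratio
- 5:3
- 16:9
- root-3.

16:9

Ratio = 68.06 / 37.82 ≈ 1.800.
Distances: golden ratio 1.618 (Δ 0.182); 5:3 1.667 (Δ 0.133); 16:9 1.778 (Δ 0.022); root-3 1.732 (Δ 0.068).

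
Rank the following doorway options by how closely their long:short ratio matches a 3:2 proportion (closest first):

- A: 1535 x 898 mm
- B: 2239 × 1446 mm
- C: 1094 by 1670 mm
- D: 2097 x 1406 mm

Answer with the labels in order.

A: 1535/898 ≈ 1.709 → |1.709 − 1.500| = 0.209
B: 2239/1446 ≈ 1.548 → |1.548 − 1.500| = 0.048
C: 1670/1094 ≈ 1.527 → |1.527 − 1.500| = 0.027
D: 2097/1406 ≈ 1.491 → |1.491 − 1.500| = 0.009

D, C, B, A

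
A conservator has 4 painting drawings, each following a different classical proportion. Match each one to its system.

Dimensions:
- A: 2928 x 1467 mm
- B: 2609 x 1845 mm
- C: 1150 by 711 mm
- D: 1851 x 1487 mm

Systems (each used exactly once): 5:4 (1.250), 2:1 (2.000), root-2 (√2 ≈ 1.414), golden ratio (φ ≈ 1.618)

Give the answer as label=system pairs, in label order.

A=2:1, B=root-2, C=golden ratio, D=5:4

A = 2928/1467 ≈ 1.996 → 2:1 (2.000)
B = 2609/1845 ≈ 1.414 → root-2 (1.414)
C = 1150/711 ≈ 1.617 → golden ratio (1.618)
D = 1851/1487 ≈ 1.245 → 5:4 (1.250)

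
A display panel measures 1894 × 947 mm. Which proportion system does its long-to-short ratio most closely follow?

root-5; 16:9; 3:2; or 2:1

1894/947 ≈ 2.000. Nearest candidates are 2:1 (2.000, off by 0.000) and 16:9 (1.778, off by 0.222).

2:1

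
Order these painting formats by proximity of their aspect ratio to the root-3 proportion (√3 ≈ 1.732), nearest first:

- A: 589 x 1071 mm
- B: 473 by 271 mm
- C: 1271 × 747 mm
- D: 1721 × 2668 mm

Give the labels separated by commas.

B, C, A, D

Ratios: A = 1071 / 589 ≈ 1.818; B = 473 / 271 ≈ 1.745; C = 1271 / 747 ≈ 1.701; D = 2668 / 1721 ≈ 1.550.
|Δ from 1.732|: A 0.086; B 0.013; C 0.031; D 0.182.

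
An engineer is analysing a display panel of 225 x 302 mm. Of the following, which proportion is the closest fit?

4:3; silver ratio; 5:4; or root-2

302/225 ≈ 1.342. Nearest candidates are 4:3 (1.333, off by 0.009) and root-2 (1.414, off by 0.072).

4:3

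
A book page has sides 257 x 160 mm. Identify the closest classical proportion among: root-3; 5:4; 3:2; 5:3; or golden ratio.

golden ratio

257/160 ≈ 1.606. Nearest candidates are golden ratio (1.618, off by 0.012) and 5:3 (1.667, off by 0.061).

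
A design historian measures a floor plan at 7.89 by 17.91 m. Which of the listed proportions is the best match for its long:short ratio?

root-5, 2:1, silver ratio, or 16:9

17.91/7.89 ≈ 2.270. Nearest candidates are root-5 (2.236, off by 0.034) and silver ratio (2.414, off by 0.144).

root-5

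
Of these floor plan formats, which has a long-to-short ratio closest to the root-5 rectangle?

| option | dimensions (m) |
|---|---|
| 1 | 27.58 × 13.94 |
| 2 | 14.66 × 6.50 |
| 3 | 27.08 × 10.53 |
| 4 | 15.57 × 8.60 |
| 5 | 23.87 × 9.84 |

2

Target root-5 ≈ 2.236.
1: 1.978 (Δ0.258)  2: 2.255 (Δ0.019)  3: 2.572 (Δ0.336)  4: 1.810 (Δ0.426)  5: 2.426 (Δ0.190)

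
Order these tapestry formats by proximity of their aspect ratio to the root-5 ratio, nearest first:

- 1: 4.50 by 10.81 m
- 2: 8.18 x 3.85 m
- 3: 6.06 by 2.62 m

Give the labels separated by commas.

3, 2, 1

1: 10.81/4.50 ≈ 2.402 → |2.402 − 2.236| = 0.166
2: 8.18/3.85 ≈ 2.125 → |2.125 − 2.236| = 0.111
3: 6.06/2.62 ≈ 2.313 → |2.313 − 2.236| = 0.077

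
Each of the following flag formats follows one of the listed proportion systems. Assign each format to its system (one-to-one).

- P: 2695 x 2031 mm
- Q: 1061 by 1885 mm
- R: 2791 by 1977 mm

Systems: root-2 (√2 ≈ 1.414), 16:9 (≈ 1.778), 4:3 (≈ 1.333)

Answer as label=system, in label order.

Ratios: P ≈ 1.327; Q ≈ 1.777; R ≈ 1.412.
Targets: root-2 ≈ 1.414; 16:9 ≈ 1.778; 4:3 ≈ 1.333.

P=4:3, Q=16:9, R=root-2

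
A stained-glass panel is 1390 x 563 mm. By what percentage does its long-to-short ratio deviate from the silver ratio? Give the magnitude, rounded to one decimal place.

2.3%

Ratio = 1390 / 563 ≈ 2.4689.
Ideal silver ratio ≈ 2.4142. |2.4689 − 2.4142| / 2.4142 ≈ 2.27% → 2.3%.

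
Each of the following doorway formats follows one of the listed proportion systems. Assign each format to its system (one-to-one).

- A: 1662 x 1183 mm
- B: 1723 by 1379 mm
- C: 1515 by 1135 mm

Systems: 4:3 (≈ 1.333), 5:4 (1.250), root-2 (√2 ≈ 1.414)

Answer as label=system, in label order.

A=root-2, B=5:4, C=4:3

A = 1662/1183 ≈ 1.405 → root-2 (1.414)
B = 1723/1379 ≈ 1.249 → 5:4 (1.250)
C = 1515/1135 ≈ 1.335 → 4:3 (1.333)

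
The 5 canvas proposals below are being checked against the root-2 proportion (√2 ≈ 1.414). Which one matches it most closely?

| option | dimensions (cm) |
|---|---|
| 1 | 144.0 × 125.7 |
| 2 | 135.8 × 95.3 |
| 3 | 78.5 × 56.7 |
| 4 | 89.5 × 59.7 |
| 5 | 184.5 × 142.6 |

Ratios (long/short): 1 ≈ 1.146; 2 ≈ 1.425; 3 ≈ 1.384; 4 ≈ 1.499; 5 ≈ 1.294.
root-2 ≈ 1.414; option 2 is nearest (Δ 0.011).

2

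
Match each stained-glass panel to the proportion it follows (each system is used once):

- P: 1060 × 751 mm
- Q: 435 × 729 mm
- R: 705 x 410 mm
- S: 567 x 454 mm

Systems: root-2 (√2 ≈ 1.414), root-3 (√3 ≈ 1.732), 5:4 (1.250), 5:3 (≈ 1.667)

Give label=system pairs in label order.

P=root-2, Q=5:3, R=root-3, S=5:4

P = 1060/751 ≈ 1.411 → root-2 (1.414)
Q = 729/435 ≈ 1.676 → 5:3 (1.667)
R = 705/410 ≈ 1.720 → root-3 (1.732)
S = 567/454 ≈ 1.249 → 5:4 (1.250)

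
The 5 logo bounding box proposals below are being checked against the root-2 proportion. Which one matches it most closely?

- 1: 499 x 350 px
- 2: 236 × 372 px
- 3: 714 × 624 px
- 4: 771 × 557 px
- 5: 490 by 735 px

Ratios (long/short): 1 ≈ 1.426; 2 ≈ 1.576; 3 ≈ 1.144; 4 ≈ 1.384; 5 ≈ 1.500.
root-2 ≈ 1.414; option 1 is nearest (Δ 0.012).

1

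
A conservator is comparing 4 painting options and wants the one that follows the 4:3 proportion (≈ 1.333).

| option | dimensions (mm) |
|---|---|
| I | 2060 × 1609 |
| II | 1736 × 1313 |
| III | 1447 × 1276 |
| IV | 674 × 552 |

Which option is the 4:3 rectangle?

Ratios (long/short): I ≈ 1.280; II ≈ 1.322; III ≈ 1.134; IV ≈ 1.221.
4:3 ≈ 1.333; option II is nearest (Δ 0.011).

II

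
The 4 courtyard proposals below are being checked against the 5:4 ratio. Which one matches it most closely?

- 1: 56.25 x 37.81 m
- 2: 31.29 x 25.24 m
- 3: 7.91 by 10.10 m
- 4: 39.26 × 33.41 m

2

Ratios (long/short): 1 ≈ 1.488; 2 ≈ 1.240; 3 ≈ 1.277; 4 ≈ 1.175.
5:4 ≈ 1.250; option 2 is nearest (Δ 0.010).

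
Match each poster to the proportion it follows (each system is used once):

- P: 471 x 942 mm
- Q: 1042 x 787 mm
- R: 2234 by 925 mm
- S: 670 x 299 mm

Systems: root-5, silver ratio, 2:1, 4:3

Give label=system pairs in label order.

P = 942/471 ≈ 2.000 → 2:1 (2.000)
Q = 1042/787 ≈ 1.324 → 4:3 (1.333)
R = 2234/925 ≈ 2.415 → silver ratio (2.414)
S = 670/299 ≈ 2.241 → root-5 (2.236)

P=2:1, Q=4:3, R=silver ratio, S=root-5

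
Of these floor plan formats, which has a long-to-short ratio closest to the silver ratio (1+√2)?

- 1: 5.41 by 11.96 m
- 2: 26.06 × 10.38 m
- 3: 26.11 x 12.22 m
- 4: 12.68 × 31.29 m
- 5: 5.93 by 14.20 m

5

Ratios (long/short): 1 ≈ 2.211; 2 ≈ 2.511; 3 ≈ 2.137; 4 ≈ 2.468; 5 ≈ 2.395.
silver ratio ≈ 2.414; option 5 is nearest (Δ 0.019).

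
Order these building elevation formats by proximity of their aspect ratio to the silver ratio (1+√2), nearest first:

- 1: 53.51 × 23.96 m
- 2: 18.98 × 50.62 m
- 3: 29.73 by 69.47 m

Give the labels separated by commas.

1: 53.51/23.96 ≈ 2.233 → |2.233 − 2.414| = 0.181
2: 50.62/18.98 ≈ 2.667 → |2.667 − 2.414| = 0.253
3: 69.47/29.73 ≈ 2.337 → |2.337 − 2.414| = 0.077

3, 1, 2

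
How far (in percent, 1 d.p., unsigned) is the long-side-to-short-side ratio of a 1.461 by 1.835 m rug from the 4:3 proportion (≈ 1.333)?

5.8%

Ratio = 1.835 / 1.461 ≈ 1.2560.
Ideal 4:3 ≈ 1.3333. |1.2560 − 1.3333| / 1.3333 ≈ 5.80% → 5.8%.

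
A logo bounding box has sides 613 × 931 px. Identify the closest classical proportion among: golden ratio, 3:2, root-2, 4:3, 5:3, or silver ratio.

931/613 ≈ 1.519. Nearest candidates are 3:2 (1.500, off by 0.019) and golden ratio (1.618, off by 0.099).

3:2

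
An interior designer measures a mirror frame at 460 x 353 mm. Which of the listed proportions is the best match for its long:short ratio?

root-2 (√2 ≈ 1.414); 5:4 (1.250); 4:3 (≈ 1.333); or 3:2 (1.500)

Ratio = 460 / 353 ≈ 1.303.
Distances: root-2 1.414 (Δ 0.111); 5:4 1.250 (Δ 0.053); 4:3 1.333 (Δ 0.030); 3:2 1.500 (Δ 0.197).

4:3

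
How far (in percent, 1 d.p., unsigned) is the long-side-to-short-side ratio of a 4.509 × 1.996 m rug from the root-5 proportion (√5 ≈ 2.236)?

1.0%

Ratio = 4.509 / 1.996 ≈ 2.2590.
Ideal root-5 ≈ 2.2361. |2.2590 − 2.2361| / 2.2361 ≈ 1.02% → 1.0%.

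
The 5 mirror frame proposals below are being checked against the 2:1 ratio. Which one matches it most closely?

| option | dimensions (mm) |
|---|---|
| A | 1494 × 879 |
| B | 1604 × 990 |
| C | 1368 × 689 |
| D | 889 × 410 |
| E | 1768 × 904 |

C

Ratios (long/short): A ≈ 1.700; B ≈ 1.620; C ≈ 1.985; D ≈ 2.168; E ≈ 1.956.
2:1 ≈ 2.000; option C is nearest (Δ 0.015).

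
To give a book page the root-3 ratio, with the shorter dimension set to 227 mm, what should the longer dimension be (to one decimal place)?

393.2 mm

root-3 ≈ 1.73205.
Longer side = 227 × 1.73205 ≈ 393.175 → 393.2 mm.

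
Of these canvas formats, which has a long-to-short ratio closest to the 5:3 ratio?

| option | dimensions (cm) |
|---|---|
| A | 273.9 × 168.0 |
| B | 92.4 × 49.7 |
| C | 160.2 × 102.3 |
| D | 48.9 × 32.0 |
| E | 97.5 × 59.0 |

Target 5:3 ≈ 1.667.
A: 1.630 (Δ0.037)  B: 1.859 (Δ0.192)  C: 1.566 (Δ0.101)  D: 1.528 (Δ0.139)  E: 1.653 (Δ0.014)

E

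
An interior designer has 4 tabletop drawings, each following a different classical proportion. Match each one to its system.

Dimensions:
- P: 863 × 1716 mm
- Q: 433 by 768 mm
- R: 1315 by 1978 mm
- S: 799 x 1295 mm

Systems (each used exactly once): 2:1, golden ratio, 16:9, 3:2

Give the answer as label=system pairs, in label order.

P=2:1, Q=16:9, R=3:2, S=golden ratio

P = 1716/863 ≈ 1.988 → 2:1 (2.000)
Q = 768/433 ≈ 1.774 → 16:9 (1.778)
R = 1978/1315 ≈ 1.504 → 3:2 (1.500)
S = 1295/799 ≈ 1.621 → golden ratio (1.618)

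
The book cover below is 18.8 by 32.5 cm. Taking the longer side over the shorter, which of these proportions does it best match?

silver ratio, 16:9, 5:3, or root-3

Ratio = 32.5 / 18.8 ≈ 1.729.
Distances: silver ratio 2.414 (Δ 0.685); 16:9 1.778 (Δ 0.049); 5:3 1.667 (Δ 0.062); root-3 1.732 (Δ 0.003).

root-3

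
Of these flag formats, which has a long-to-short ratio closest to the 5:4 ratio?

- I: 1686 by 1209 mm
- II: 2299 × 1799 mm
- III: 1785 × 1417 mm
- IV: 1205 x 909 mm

III

Ratios (long/short): I ≈ 1.395; II ≈ 1.278; III ≈ 1.260; IV ≈ 1.326.
5:4 ≈ 1.250; option III is nearest (Δ 0.010).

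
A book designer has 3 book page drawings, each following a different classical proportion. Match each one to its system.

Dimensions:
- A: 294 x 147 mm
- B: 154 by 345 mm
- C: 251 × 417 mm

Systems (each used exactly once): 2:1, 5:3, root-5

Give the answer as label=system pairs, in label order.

Ratios: A ≈ 2.000; B ≈ 2.240; C ≈ 1.661.
Targets: 2:1 ≈ 2.000; 5:3 ≈ 1.667; root-5 ≈ 2.236.

A=2:1, B=root-5, C=5:3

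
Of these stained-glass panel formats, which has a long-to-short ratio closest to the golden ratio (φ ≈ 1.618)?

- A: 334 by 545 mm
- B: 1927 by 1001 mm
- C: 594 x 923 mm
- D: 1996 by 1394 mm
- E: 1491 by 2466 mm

Ratios (long/short): A ≈ 1.632; B ≈ 1.925; C ≈ 1.554; D ≈ 1.432; E ≈ 1.654.
golden ratio ≈ 1.618; option A is nearest (Δ 0.014).

A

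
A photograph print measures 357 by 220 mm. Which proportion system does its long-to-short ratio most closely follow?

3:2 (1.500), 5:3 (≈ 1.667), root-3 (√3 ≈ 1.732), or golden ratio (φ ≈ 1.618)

357/220 ≈ 1.623. Nearest candidates are golden ratio (1.618, off by 0.005) and 5:3 (1.667, off by 0.044).

golden ratio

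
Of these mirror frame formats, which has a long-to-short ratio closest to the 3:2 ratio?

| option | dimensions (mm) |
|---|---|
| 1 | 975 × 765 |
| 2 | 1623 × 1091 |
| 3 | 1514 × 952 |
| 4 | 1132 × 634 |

2

Ratios (long/short): 1 ≈ 1.275; 2 ≈ 1.488; 3 ≈ 1.590; 4 ≈ 1.785.
3:2 ≈ 1.500; option 2 is nearest (Δ 0.012).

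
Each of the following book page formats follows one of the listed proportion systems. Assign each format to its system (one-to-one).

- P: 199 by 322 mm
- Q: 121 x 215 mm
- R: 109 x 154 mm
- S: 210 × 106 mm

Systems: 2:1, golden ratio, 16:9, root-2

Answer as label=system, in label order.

P=golden ratio, Q=16:9, R=root-2, S=2:1

Ratios: P ≈ 1.618; Q ≈ 1.777; R ≈ 1.413; S ≈ 1.981.
Targets: 2:1 ≈ 2.000; golden ratio ≈ 1.618; 16:9 ≈ 1.778; root-2 ≈ 1.414.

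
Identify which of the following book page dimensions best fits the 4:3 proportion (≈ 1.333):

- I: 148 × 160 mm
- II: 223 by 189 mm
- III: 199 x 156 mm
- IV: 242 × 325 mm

IV

Ratios (long/short): I ≈ 1.081; II ≈ 1.180; III ≈ 1.276; IV ≈ 1.343.
4:3 ≈ 1.333; option IV is nearest (Δ 0.010).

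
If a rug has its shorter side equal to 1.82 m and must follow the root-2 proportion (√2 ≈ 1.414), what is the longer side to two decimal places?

root-2 ≈ 1.41421.
Longer side = 1.82 × 1.41421 ≈ 2.5739 → 2.57 m.

2.57 m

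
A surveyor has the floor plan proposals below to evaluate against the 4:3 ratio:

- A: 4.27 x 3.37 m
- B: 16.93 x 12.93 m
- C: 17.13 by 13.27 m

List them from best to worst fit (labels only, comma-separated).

B, C, A

Ratios: A = 4.27 / 3.37 ≈ 1.267; B = 16.93 / 12.93 ≈ 1.309; C = 17.13 / 13.27 ≈ 1.291.
|Δ from 1.333|: A 0.066; B 0.024; C 0.042.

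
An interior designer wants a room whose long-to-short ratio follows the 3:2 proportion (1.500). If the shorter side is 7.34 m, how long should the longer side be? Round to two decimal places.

3:2 = 1.50000.
Longer side = 7.34 × 1.50000 ≈ 11.0100 → 11.01 m.

11.01 m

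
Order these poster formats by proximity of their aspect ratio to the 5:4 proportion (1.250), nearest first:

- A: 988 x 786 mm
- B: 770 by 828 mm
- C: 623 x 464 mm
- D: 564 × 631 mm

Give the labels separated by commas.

A, C, D, B

Ratios: A = 988 / 786 ≈ 1.257; B = 828 / 770 ≈ 1.075; C = 623 / 464 ≈ 1.343; D = 631 / 564 ≈ 1.119.
|Δ from 1.250|: A 0.007; B 0.175; C 0.093; D 0.131.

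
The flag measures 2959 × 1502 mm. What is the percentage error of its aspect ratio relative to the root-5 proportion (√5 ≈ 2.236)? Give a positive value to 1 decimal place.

11.9%

Ratio = 2959 / 1502 ≈ 1.9700.
Ideal root-5 ≈ 2.2361. |1.9700 − 2.2361| / 2.2361 ≈ 11.90% → 11.9%.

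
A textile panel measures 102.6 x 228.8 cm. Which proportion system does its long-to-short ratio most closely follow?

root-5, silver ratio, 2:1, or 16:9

root-5

Ratio = 228.8 / 102.6 ≈ 2.230.
Distances: root-5 2.236 (Δ 0.006); silver ratio 2.414 (Δ 0.184); 2:1 2.000 (Δ 0.230); 16:9 1.778 (Δ 0.452).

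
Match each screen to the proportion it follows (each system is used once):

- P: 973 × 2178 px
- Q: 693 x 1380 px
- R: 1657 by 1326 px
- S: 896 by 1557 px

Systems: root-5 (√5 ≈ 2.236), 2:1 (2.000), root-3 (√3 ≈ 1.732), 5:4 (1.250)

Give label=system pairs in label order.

P=root-5, Q=2:1, R=5:4, S=root-3

Ratios: P ≈ 2.238; Q ≈ 1.991; R ≈ 1.250; S ≈ 1.738.
Targets: root-5 ≈ 2.236; 2:1 ≈ 2.000; root-3 ≈ 1.732; 5:4 ≈ 1.250.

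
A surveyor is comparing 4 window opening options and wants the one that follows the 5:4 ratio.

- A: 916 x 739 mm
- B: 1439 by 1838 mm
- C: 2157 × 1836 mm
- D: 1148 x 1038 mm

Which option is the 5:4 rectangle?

Ratios (long/short): A ≈ 1.240; B ≈ 1.277; C ≈ 1.175; D ≈ 1.106.
5:4 ≈ 1.250; option A is nearest (Δ 0.010).

A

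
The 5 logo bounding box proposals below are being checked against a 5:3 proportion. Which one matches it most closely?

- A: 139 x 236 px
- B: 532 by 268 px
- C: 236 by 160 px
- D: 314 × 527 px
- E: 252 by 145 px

D

Target 5:3 ≈ 1.667.
A: 1.698 (Δ0.031)  B: 1.985 (Δ0.318)  C: 1.475 (Δ0.192)  D: 1.678 (Δ0.011)  E: 1.738 (Δ0.071)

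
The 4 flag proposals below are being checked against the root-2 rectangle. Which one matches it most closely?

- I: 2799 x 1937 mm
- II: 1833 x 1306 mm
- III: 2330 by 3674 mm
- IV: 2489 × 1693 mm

Target root-2 ≈ 1.414.
I: 1.445 (Δ0.031)  II: 1.404 (Δ0.010)  III: 1.577 (Δ0.163)  IV: 1.470 (Δ0.056)

II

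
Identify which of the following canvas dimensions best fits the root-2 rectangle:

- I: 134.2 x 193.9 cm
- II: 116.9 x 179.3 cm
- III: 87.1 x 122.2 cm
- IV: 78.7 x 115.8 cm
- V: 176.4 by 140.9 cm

Ratios (long/short): I ≈ 1.445; II ≈ 1.534; III ≈ 1.403; IV ≈ 1.471; V ≈ 1.252.
root-2 ≈ 1.414; option III is nearest (Δ 0.011).

III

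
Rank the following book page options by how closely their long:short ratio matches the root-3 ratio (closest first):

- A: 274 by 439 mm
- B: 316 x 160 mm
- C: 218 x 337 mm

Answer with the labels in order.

Ratios: A = 439 / 274 ≈ 1.602; B = 316 / 160 ≈ 1.975; C = 337 / 218 ≈ 1.546.
|Δ from 1.732|: A 0.130; B 0.243; C 0.186.

A, C, B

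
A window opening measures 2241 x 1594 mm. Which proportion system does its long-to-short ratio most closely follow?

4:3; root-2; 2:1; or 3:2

2241/1594 ≈ 1.406. Nearest candidates are root-2 (1.414, off by 0.008) and 4:3 (1.333, off by 0.073).

root-2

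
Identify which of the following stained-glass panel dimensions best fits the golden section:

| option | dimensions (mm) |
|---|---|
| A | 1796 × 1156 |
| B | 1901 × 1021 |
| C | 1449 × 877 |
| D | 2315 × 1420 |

Target golden ratio ≈ 1.618.
A: 1.554 (Δ0.064)  B: 1.862 (Δ0.244)  C: 1.652 (Δ0.034)  D: 1.630 (Δ0.012)

D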